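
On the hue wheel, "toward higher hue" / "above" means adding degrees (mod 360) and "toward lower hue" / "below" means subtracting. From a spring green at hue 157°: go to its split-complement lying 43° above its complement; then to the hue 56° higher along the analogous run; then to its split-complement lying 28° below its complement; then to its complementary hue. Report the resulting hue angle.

48°

157 + 223 = 380 → 380 − 360 = 20°   (split-comp 43° ↑)
20 + 56 = 76°   (analog 56° ↑)
76 + 152 = 228°   (split-comp 28° ↓)
228 + 180 = 408 → 408 − 360 = 48°   (complement)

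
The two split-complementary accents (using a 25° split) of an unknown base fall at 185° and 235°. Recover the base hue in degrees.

30°

The accents sit 25° either side of the complement, so the complement is their short-arc midpoint on the wheel.
Short-arc midpoint of 185° and 235°: 210°.
Base is 180° from the complement: 210 − 180 = 30°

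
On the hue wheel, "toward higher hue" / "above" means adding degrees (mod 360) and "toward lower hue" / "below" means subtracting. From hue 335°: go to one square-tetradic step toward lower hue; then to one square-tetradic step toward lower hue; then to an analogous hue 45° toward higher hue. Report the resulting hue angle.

square ↓ −90°: 335 − 90 = 245°
square ↓ −90°: 245 − 90 = 155°
analog 45° ↑ +45°: 155 + 45 = 200°

200°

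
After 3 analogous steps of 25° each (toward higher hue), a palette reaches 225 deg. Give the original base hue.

150°

3 steps of 25° (toward higher hue) give a net shift of +75°.
Start = end − shift: 225 − 75 = 150°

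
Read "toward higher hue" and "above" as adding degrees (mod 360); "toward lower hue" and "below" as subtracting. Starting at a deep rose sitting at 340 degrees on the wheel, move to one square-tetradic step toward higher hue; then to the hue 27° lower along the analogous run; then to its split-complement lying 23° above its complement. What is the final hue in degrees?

340 + 90 = 430 → 430 − 360 = 70°   (square ↑)
70 − 27 = 43°   (analog 27° ↓)
43 + 203 = 246°   (split-comp 23° ↑)

246°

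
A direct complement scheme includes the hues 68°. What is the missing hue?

248°

The complement sits 180° across the wheel.
The full set through 68° is {68°, 248°}.
Given {68°}, the missing hue is 248°.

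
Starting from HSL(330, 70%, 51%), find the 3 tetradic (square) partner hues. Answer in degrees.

60°, 150°, and 240°

A square tetradic scheme places four hues every 90°.
330 + 90 = 420 → 420 − 360 = 60°
330 + 180 = 510 → 510 − 360 = 150°
330 + 270 = 600 → 600 − 360 = 240°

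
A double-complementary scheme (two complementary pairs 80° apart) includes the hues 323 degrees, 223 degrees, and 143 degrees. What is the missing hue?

43°

A rectangular tetradic uses two complementary pairs 80° apart: offsets 0°, 80°, 180°, 260°.
Among {143°, 223°, 323°}, 143° and 323° are a 180° pair.
The remaining hue 223° needs its own complement: 223 + 180 = 403 → 403 − 360 = 43°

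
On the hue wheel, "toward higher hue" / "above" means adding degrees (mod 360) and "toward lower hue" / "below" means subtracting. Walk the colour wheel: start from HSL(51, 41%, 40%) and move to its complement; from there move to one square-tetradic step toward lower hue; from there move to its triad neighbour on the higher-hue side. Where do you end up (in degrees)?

+180° (complement): 51 + 180 = 231°
−90° (square ↓): 231 − 90 = 141°
+120° (triadic ↑): 141 + 120 = 261°

261°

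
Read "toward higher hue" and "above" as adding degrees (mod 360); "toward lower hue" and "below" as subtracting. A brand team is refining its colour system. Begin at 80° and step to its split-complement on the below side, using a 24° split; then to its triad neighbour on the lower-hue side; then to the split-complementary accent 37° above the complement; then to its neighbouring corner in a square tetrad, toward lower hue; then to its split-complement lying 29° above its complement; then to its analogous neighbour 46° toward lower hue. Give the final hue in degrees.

+156° (split-comp 24° ↓): 80 + 156 = 236°
−120° (triadic ↓): 236 − 120 = 116°
+217° (split-comp 37° ↑): 116 + 217 = 333°
−90° (square ↓): 333 − 90 = 243°
+209° (split-comp 29° ↑): 243 + 209 = 452 → 452 − 360 = 92°
−46° (analog 46° ↓): 92 − 46 = 46°

46°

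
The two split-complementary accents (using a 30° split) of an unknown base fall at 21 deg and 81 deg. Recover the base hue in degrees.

The accents sit 30° either side of the complement, so the complement is their short-arc midpoint on the wheel.
Short-arc midpoint of 21° and 81°: 51°.
Base is 180° from the complement: 51 − 180 = -129 → -129 + 360 = 231°

231°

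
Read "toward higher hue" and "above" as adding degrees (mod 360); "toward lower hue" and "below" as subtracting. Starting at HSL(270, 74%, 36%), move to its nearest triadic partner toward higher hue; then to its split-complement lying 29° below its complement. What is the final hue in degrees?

181°

+120° (triadic ↑): 270 + 120 = 390 → 390 − 360 = 30°
+151° (split-comp 29° ↓): 30 + 151 = 181°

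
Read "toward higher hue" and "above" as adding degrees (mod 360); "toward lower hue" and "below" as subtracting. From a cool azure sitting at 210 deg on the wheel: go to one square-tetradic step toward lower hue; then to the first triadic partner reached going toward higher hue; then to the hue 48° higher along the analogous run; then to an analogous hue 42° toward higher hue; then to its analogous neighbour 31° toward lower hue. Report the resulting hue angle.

−90° (square ↓): 210 − 90 = 120°
+120° (triadic ↑): 120 + 120 = 240°
+48° (analog 48° ↑): 240 + 48 = 288°
+42° (analog 42° ↑): 288 + 42 = 330°
−31° (analog 31° ↓): 330 − 31 = 299°

299°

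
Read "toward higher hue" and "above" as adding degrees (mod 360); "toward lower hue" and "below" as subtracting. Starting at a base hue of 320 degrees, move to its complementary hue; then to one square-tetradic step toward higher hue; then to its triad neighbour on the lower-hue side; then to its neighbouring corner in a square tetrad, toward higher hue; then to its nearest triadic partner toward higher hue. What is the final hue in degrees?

320°

+180° (complement): 320 + 180 = 500 → 500 − 360 = 140°
+90° (square ↑): 140 + 90 = 230°
−120° (triadic ↓): 230 − 120 = 110°
+90° (square ↑): 110 + 90 = 200°
+120° (triadic ↑): 200 + 120 = 320°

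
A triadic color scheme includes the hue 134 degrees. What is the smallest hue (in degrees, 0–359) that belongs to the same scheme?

A triad places three hues 120° apart.
The full set through 134° is {14°, 134°, 254°}.

14°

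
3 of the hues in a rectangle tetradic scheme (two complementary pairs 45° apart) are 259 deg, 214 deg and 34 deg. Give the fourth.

A rectangular tetradic uses two complementary pairs 45° apart: offsets 0°, 45°, 180°, 225°.
Among {34°, 214°, 259°}, 214° and 34° are a 180° pair.
The remaining hue 259° needs its own complement: 259 + 180 = 439 → 439 − 360 = 79°

79°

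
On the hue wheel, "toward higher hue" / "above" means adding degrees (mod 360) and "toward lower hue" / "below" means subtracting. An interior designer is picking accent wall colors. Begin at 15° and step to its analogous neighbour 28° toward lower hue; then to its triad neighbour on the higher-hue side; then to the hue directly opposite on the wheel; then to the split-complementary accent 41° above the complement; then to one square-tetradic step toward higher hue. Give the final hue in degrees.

15 − 28 = -13 → -13 + 360 = 347°   (analog 28° ↓)
347 + 120 = 467 → 467 − 360 = 107°   (triadic ↑)
107 + 180 = 287°   (complement)
287 + 221 = 508 → 508 − 360 = 148°   (split-comp 41° ↑)
148 + 90 = 238°   (square ↑)

238°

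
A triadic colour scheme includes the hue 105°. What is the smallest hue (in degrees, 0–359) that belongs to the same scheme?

105°

A triad places three hues 120° apart.
The full set through 105° is {105°, 225°, 345°}.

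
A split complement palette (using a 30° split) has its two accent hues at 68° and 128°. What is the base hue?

278°

The accents sit 30° either side of the complement, so the complement is their short-arc midpoint on the wheel.
Short-arc midpoint of 68° and 128°: 98°.
Base is 180° from the complement: 98 − 180 = -82 → -82 + 360 = 278°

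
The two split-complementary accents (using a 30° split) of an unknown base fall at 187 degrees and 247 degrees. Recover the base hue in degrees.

37°

The accents sit 30° either side of the complement, so the complement is their short-arc midpoint on the wheel.
Short-arc midpoint of 187° and 247°: 217°.
Base is 180° from the complement: 217 − 180 = 37°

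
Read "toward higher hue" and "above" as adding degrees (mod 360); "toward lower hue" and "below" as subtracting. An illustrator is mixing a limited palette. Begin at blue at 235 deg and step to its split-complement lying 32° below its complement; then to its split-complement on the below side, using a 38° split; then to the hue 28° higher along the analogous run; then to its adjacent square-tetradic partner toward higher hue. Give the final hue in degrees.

283°

235 + 148 = 383 → 383 − 360 = 23°   (split-comp 32° ↓)
23 + 142 = 165°   (split-comp 38° ↓)
165 + 28 = 193°   (analog 28° ↑)
193 + 90 = 283°   (square ↑)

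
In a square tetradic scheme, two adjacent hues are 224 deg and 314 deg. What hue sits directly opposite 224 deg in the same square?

A square tetradic scheme places four hues 90° apart; opposite corners are 180° apart.
224 + 180 = 404 → 404 − 360 = 44°

44°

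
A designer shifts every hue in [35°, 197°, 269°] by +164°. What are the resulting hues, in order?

199°, 1°, 73°

35 + 164 = 199°
197 + 164 = 361 → 361 − 360 = 1°
269 + 164 = 433 → 433 − 360 = 73°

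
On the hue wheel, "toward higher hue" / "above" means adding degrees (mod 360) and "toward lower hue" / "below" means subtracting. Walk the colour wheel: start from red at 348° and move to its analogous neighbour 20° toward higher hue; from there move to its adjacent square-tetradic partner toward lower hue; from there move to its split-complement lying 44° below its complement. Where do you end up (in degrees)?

54°

analog 20° ↑ +20°: 348 + 20 = 368 → 368 − 360 = 8°
square ↓ −90°: 8 − 90 = -82 → -82 + 360 = 278°
split-comp 44° ↓ +136°: 278 + 136 = 414 → 414 − 360 = 54°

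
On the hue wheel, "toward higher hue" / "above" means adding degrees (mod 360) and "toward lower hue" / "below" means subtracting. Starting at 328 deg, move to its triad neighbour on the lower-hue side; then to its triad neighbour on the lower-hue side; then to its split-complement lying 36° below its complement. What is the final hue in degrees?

232°

triadic ↓ −120°: 328 − 120 = 208°
triadic ↓ −120°: 208 − 120 = 88°
split-comp 36° ↓ +144°: 88 + 144 = 232°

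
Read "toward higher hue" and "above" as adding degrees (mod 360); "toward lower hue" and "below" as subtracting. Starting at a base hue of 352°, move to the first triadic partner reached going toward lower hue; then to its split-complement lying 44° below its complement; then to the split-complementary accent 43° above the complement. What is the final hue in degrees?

231°

triadic ↓ −120°: 352 − 120 = 232°
split-comp 44° ↓ +136°: 232 + 136 = 368 → 368 − 360 = 8°
split-comp 43° ↑ +223°: 8 + 223 = 231°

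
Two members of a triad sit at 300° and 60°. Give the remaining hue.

180°

A triad spaces three hues 120° apart.
The full set is {60°, 180°, 300°}.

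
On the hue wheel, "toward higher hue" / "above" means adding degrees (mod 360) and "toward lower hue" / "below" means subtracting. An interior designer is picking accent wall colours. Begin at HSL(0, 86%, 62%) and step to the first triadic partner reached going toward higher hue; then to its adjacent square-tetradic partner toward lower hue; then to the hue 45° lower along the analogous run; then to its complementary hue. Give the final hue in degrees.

165°

+120° (triadic ↑): 0 + 120 = 120°
−90° (square ↓): 120 − 90 = 30°
−45° (analog 45° ↓): 30 − 45 = -15 → -15 + 360 = 345°
+180° (complement): 345 + 180 = 525 → 525 − 360 = 165°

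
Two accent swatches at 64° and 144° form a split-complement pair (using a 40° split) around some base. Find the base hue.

The accents sit 40° either side of the complement, so the complement is their short-arc midpoint on the wheel.
Short-arc midpoint of 64° and 144°: 104°.
Base is 180° from the complement: 104 − 180 = -76 → -76 + 360 = 284°

284°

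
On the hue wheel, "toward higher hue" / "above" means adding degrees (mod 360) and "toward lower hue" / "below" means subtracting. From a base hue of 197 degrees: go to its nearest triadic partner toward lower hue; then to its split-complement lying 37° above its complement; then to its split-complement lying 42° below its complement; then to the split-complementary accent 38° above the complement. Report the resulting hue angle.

290°

197 − 120 = 77°   (triadic ↓)
77 + 217 = 294°   (split-comp 37° ↑)
294 + 138 = 432 → 432 − 360 = 72°   (split-comp 42° ↓)
72 + 218 = 290°   (split-comp 38° ↑)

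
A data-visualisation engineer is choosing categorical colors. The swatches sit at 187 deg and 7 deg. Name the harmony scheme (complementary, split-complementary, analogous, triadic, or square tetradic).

Sort the hues: 7°, 187°.
Successive gaps around the wheel: 180°, 180°.
Two hues 180° apart are complementary.

complementary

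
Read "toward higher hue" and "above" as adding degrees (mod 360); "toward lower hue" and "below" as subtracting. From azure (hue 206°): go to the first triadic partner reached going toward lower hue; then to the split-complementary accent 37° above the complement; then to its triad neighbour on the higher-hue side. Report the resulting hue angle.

63°

206 − 120 = 86°   (triadic ↓)
86 + 217 = 303°   (split-comp 37° ↑)
303 + 120 = 423 → 423 − 360 = 63°   (triadic ↑)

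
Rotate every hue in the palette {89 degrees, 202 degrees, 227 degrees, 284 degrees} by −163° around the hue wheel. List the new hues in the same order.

286°, 39°, 64°, 121°

89 − 163 = -74 → -74 + 360 = 286°
202 − 163 = 39°
227 − 163 = 64°
284 − 163 = 121°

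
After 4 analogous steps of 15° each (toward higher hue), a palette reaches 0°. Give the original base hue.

300°

4 steps of 15° (toward higher hue) give a net shift of +60°.
Start = end − shift: 0 − 60 = -60 → -60 + 360 = 300°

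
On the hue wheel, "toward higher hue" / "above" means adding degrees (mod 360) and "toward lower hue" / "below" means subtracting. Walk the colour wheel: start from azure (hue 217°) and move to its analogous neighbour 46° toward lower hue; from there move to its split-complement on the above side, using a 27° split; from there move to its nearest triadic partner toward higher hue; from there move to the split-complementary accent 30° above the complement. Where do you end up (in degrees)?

217 − 46 = 171°   (analog 46° ↓)
171 + 207 = 378 → 378 − 360 = 18°   (split-comp 27° ↑)
18 + 120 = 138°   (triadic ↑)
138 + 210 = 348°   (split-comp 30° ↑)

348°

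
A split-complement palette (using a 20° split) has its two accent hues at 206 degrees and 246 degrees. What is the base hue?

The accents sit 20° either side of the complement, so the complement is their short-arc midpoint on the wheel.
Short-arc midpoint of 206° and 246°: 226°.
Base is 180° from the complement: 226 − 180 = 46°

46°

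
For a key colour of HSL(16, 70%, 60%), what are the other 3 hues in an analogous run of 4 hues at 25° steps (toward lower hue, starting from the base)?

351°, 326°, 301°

Analogous hues sit every 25° along the wheel.
16 − 25 = -9 → -9 + 360 = 351°
16 − 50 = -34 → -34 + 360 = 326°
16 − 75 = -59 → -59 + 360 = 301°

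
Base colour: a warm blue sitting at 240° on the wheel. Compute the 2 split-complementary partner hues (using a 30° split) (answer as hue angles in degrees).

30° and 90°

Complement of 240°: 240 + 180 = 420 → 420 − 360 = 60°
60 − 30 = 30°
60 + 30 = 90°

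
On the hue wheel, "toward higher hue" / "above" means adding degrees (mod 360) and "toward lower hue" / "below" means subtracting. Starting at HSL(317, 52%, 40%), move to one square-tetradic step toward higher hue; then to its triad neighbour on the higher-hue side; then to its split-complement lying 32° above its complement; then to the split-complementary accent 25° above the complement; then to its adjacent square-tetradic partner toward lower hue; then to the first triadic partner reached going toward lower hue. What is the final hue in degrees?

14°

square ↑ +90°: 317 + 90 = 407 → 407 − 360 = 47°
triadic ↑ +120°: 47 + 120 = 167°
split-comp 32° ↑ +212°: 167 + 212 = 379 → 379 − 360 = 19°
split-comp 25° ↑ +205°: 19 + 205 = 224°
square ↓ −90°: 224 − 90 = 134°
triadic ↓ −120°: 134 − 120 = 14°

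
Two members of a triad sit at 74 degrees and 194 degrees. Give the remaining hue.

A triad spaces three hues 120° apart.
The full set is {74°, 194°, 314°}.

314°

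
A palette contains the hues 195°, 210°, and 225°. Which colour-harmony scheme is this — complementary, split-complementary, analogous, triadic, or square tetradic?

analogous

Sort the hues: 195°, 210°, 225°.
Successive gaps around the wheel: 15°, 15°, 330°.
A run of hues at equal small steps (15°) with one large closing gap is an analogous group.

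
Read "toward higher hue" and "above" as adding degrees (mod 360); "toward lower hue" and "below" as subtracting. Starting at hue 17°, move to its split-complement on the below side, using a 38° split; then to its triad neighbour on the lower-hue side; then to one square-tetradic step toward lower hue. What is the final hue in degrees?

17 + 142 = 159°   (split-comp 38° ↓)
159 − 120 = 39°   (triadic ↓)
39 − 90 = -51 → -51 + 360 = 309°   (square ↓)

309°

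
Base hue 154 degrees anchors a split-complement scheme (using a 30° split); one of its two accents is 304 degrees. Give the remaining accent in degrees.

4°

Split-complementary hues sit 30° either side of the complement.
Complement of the base 154°: 154 + 180 = 334°
The given accent 304° is 30° one side of 334°; the other accent sits 30° the other side: 334 + 30 = 364 → 364 − 360 = 4°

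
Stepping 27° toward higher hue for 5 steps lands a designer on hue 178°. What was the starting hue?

5 steps of 27° (toward higher hue) give a net shift of +135°.
Start = end − shift: 178 − 135 = 43°

43°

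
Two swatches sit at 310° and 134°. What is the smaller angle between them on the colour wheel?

176°

|310 − 134| = 176.
176 ≤ 180, so the shorter arc is 176°.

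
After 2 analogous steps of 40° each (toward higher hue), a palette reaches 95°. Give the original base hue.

2 steps of 40° (toward higher hue) give a net shift of +80°.
Start = end − shift: 95 − 80 = 15°

15°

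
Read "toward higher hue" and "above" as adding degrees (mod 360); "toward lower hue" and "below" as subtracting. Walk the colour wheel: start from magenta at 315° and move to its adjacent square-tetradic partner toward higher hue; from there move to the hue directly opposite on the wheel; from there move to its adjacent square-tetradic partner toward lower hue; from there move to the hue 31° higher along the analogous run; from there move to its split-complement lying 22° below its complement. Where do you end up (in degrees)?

324°

315 + 90 = 405 → 405 − 360 = 45°   (square ↑)
45 + 180 = 225°   (complement)
225 − 90 = 135°   (square ↓)
135 + 31 = 166°   (analog 31° ↑)
166 + 158 = 324°   (split-comp 22° ↓)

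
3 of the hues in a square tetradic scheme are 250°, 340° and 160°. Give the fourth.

70°

A square tetradic scheme places four hues every 90°.
The full set through 160° is {70°, 160°, 250°, 340°}.
Given {160°, 250°, 340°}, the missing hue is 70°.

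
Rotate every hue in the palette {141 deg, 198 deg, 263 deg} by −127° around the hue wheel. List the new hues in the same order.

14°, 71°, 136°

141 − 127 = 14°
198 − 127 = 71°
263 − 127 = 136°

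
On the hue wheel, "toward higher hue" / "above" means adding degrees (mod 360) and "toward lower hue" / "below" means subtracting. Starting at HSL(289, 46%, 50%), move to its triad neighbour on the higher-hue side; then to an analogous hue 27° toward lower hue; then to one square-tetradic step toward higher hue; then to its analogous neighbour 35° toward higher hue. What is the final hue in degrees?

triadic ↑ +120°: 289 + 120 = 409 → 409 − 360 = 49°
analog 27° ↓ −27°: 49 − 27 = 22°
square ↑ +90°: 22 + 90 = 112°
analog 35° ↑ +35°: 112 + 35 = 147°

147°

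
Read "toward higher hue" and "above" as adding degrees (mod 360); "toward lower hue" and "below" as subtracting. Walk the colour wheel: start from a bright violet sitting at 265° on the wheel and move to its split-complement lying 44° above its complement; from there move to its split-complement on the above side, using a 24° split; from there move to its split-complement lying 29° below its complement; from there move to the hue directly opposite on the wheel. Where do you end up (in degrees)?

304°

265 + 224 = 489 → 489 − 360 = 129°   (split-comp 44° ↑)
129 + 204 = 333°   (split-comp 24° ↑)
333 + 151 = 484 → 484 − 360 = 124°   (split-comp 29° ↓)
124 + 180 = 304°   (complement)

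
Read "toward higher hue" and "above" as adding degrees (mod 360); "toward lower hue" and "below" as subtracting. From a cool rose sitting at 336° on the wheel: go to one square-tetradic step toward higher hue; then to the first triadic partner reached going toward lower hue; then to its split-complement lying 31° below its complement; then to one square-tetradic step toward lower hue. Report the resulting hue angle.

5°

+90° (square ↑): 336 + 90 = 426 → 426 − 360 = 66°
−120° (triadic ↓): 66 − 120 = -54 → -54 + 360 = 306°
+149° (split-comp 31° ↓): 306 + 149 = 455 → 455 − 360 = 95°
−90° (square ↓): 95 − 90 = 5°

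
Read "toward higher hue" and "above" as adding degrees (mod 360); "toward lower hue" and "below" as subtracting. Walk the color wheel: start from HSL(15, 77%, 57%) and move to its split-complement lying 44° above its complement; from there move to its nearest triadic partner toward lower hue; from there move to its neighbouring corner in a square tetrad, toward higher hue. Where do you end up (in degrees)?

split-comp 44° ↑ +224°: 15 + 224 = 239°
triadic ↓ −120°: 239 − 120 = 119°
square ↑ +90°: 119 + 90 = 209°

209°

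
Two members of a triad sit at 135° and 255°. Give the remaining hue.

15°

A triad spaces three hues 120° apart.
The full set is {15°, 135°, 255°}.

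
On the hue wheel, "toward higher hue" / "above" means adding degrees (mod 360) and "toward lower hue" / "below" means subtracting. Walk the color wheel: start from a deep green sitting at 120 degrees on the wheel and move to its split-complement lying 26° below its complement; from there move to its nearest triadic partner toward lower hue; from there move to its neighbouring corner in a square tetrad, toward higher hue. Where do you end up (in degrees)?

244°

split-comp 26° ↓ +154°: 120 + 154 = 274°
triadic ↓ −120°: 274 − 120 = 154°
square ↑ +90°: 154 + 90 = 244°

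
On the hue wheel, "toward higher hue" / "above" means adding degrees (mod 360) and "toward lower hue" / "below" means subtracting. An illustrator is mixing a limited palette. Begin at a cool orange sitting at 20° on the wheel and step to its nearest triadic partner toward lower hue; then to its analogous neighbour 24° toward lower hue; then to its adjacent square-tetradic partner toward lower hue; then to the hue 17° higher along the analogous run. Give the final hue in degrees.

triadic ↓ −120°: 20 − 120 = -100 → -100 + 360 = 260°
analog 24° ↓ −24°: 260 − 24 = 236°
square ↓ −90°: 236 − 90 = 146°
analog 17° ↑ +17°: 146 + 17 = 163°

163°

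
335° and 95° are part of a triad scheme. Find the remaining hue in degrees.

215°

A triad places three hues 120° apart.
The full set through 95° is {95°, 215°, 335°}.
Given {95°, 335°}, the missing hue is 215°.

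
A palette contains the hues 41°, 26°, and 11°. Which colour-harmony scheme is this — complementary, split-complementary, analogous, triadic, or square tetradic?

Sort the hues: 11°, 26°, 41°.
Successive gaps around the wheel: 15°, 15°, 330°.
A run of hues at equal small steps (15°) with one large closing gap is an analogous group.

analogous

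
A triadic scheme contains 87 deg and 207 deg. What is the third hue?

327°

A triad spaces three hues 120° apart.
The full set is {87°, 207°, 327°}.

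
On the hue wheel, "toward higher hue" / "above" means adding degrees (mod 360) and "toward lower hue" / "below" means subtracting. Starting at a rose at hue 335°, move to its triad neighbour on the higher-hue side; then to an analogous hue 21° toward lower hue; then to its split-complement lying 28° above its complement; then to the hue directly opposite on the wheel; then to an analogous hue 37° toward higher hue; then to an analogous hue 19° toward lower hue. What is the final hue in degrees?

+120° (triadic ↑): 335 + 120 = 455 → 455 − 360 = 95°
−21° (analog 21° ↓): 95 − 21 = 74°
+208° (split-comp 28° ↑): 74 + 208 = 282°
+180° (complement): 282 + 180 = 462 → 462 − 360 = 102°
+37° (analog 37° ↑): 102 + 37 = 139°
−19° (analog 19° ↓): 139 − 19 = 120°

120°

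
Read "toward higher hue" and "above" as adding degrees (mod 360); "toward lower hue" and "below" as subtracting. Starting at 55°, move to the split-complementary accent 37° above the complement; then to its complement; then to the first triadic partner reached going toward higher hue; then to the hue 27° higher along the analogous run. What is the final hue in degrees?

239°

55 + 217 = 272°   (split-comp 37° ↑)
272 + 180 = 452 → 452 − 360 = 92°   (complement)
92 + 120 = 212°   (triadic ↑)
212 + 27 = 239°   (analog 27° ↑)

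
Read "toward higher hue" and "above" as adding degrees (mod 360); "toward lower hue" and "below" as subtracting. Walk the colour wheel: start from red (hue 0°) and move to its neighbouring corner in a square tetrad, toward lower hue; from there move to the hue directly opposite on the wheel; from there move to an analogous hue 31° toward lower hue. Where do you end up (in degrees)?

square ↓ −90°: 0 − 90 = -90 → -90 + 360 = 270°
complement +180°: 270 + 180 = 450 → 450 − 360 = 90°
analog 31° ↓ −31°: 90 − 31 = 59°

59°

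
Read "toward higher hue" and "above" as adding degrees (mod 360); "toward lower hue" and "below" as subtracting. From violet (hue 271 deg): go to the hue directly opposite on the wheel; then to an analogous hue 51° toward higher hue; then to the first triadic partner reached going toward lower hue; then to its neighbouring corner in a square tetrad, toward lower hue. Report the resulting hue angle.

292°

complement +180°: 271 + 180 = 451 → 451 − 360 = 91°
analog 51° ↑ +51°: 91 + 51 = 142°
triadic ↓ −120°: 142 − 120 = 22°
square ↓ −90°: 22 − 90 = -68 → -68 + 360 = 292°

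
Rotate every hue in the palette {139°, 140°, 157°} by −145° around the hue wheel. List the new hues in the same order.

354°, 355°, 12°

139 − 145 = -6 → -6 + 360 = 354°
140 − 145 = -5 → -5 + 360 = 355°
157 − 145 = 12°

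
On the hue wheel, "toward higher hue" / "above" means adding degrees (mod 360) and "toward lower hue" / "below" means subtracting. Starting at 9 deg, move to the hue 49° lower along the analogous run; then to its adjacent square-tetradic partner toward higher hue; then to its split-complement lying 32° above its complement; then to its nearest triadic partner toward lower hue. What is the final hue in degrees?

9 − 49 = -40 → -40 + 360 = 320°   (analog 49° ↓)
320 + 90 = 410 → 410 − 360 = 50°   (square ↑)
50 + 212 = 262°   (split-comp 32° ↑)
262 − 120 = 142°   (triadic ↓)

142°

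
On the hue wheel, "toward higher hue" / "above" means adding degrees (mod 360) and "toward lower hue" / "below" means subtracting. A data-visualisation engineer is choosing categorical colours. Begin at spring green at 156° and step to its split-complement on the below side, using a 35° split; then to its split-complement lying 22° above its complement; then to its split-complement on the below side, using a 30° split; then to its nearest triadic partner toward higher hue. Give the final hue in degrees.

53°

+145° (split-comp 35° ↓): 156 + 145 = 301°
+202° (split-comp 22° ↑): 301 + 202 = 503 → 503 − 360 = 143°
+150° (split-comp 30° ↓): 143 + 150 = 293°
+120° (triadic ↑): 293 + 120 = 413 → 413 − 360 = 53°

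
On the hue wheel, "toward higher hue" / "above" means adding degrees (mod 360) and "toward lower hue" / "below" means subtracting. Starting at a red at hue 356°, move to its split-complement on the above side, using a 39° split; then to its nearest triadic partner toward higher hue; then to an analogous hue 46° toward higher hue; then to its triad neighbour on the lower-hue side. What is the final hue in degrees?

split-comp 39° ↑ +219°: 356 + 219 = 575 → 575 − 360 = 215°
triadic ↑ +120°: 215 + 120 = 335°
analog 46° ↑ +46°: 335 + 46 = 381 → 381 − 360 = 21°
triadic ↓ −120°: 21 − 120 = -99 → -99 + 360 = 261°

261°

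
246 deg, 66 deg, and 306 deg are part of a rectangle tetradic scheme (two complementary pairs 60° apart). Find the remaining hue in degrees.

126°

A rectangular tetradic uses two complementary pairs 60° apart: offsets 0°, 60°, 180°, 240°.
Among {66°, 246°, 306°}, 66° and 246° are a 180° pair.
The remaining hue 306° needs its own complement: 306 + 180 = 486 → 486 − 360 = 126°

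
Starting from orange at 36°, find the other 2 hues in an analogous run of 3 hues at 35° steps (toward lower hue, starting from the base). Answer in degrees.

1° and 326°

36 − 35 = 1°
36 − 70 = -34 → -34 + 360 = 326°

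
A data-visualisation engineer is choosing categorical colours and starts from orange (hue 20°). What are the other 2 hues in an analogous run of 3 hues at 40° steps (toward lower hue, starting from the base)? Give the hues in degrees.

Analogous hues sit every 40° along the wheel.
20 − 40 = -20 → -20 + 360 = 340°
20 − 80 = -60 → -60 + 360 = 300°

340° and 300°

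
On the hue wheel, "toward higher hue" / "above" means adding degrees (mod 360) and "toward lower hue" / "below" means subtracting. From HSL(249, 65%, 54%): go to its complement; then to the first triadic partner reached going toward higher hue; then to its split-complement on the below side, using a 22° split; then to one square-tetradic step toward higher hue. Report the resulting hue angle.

77°

249 + 180 = 429 → 429 − 360 = 69°   (complement)
69 + 120 = 189°   (triadic ↑)
189 + 158 = 347°   (split-comp 22° ↓)
347 + 90 = 437 → 437 − 360 = 77°   (square ↑)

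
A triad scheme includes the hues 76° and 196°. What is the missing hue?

316°

A triad places three hues 120° apart.
The full set through 76° is {76°, 196°, 316°}.
Given {76°, 196°}, the missing hue is 316°.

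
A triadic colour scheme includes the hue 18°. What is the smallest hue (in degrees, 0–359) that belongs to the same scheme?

A triad places three hues 120° apart.
The full set through 18° is {18°, 138°, 258°}.

18°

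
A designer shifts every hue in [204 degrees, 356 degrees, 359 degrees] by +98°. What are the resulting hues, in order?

302°, 94°, 97°

204 + 98 = 302°
356 + 98 = 454 → 454 − 360 = 94°
359 + 98 = 457 → 457 − 360 = 97°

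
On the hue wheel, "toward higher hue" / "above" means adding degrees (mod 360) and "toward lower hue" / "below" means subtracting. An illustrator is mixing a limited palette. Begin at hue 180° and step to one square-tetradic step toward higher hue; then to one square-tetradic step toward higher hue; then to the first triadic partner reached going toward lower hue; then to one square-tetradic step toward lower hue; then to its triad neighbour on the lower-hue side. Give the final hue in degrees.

30°

+90° (square ↑): 180 + 90 = 270°
+90° (square ↑): 270 + 90 = 360 → 360 − 360 = 0°
−120° (triadic ↓): 0 − 120 = -120 → -120 + 360 = 240°
−90° (square ↓): 240 − 90 = 150°
−120° (triadic ↓): 150 − 120 = 30°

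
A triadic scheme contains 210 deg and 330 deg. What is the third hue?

90°

A triad spaces three hues 120° apart.
The full set is {90°, 210°, 330°}.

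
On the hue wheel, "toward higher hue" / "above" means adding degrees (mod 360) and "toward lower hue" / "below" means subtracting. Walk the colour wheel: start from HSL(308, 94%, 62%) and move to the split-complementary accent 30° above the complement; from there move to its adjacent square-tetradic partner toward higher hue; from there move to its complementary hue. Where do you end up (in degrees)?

68°

308 + 210 = 518 → 518 − 360 = 158°   (split-comp 30° ↑)
158 + 90 = 248°   (square ↑)
248 + 180 = 428 → 428 − 360 = 68°   (complement)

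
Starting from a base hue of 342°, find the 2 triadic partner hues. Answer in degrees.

102° and 222°

A triad places three hues 120° apart.
342 + 120 = 462 → 462 − 360 = 102°
342 + 240 = 582 → 582 − 360 = 222°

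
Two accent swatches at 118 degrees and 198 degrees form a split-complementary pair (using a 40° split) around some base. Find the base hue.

338°

The accents sit 40° either side of the complement, so the complement is their short-arc midpoint on the wheel.
Short-arc midpoint of 118° and 198°: 158°.
Base is 180° from the complement: 158 − 180 = -22 → -22 + 360 = 338°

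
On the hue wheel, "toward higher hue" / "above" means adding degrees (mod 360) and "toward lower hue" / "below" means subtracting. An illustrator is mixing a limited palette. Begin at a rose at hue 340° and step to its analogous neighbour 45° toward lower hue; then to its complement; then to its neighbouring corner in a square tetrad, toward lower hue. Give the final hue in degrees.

25°

analog 45° ↓ −45°: 340 − 45 = 295°
complement +180°: 295 + 180 = 475 → 475 − 360 = 115°
square ↓ −90°: 115 − 90 = 25°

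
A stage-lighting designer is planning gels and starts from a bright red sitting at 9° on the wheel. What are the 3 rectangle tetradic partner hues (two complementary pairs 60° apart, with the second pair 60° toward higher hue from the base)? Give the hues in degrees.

9 + 60 = 69°
9 + 180 = 189°
9 + 240 = 249°

69°, 189°, 249°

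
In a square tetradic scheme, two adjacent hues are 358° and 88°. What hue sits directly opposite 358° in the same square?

A square tetradic scheme places four hues 90° apart; opposite corners are 180° apart.
358 + 180 = 538 → 538 − 360 = 178°

178°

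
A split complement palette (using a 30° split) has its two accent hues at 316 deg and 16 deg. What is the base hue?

166°

The accents sit 30° either side of the complement, so the complement is their short-arc midpoint on the wheel.
Short-arc midpoint of 316° and 16°: 346°.
Base is 180° from the complement: 346 − 180 = 166°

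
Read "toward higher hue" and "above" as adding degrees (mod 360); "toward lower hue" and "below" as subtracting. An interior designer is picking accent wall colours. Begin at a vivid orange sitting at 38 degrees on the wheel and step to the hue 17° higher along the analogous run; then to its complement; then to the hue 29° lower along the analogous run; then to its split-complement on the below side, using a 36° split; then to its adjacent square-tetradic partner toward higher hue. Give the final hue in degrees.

80°

analog 17° ↑ +17°: 38 + 17 = 55°
complement +180°: 55 + 180 = 235°
analog 29° ↓ −29°: 235 − 29 = 206°
split-comp 36° ↓ +144°: 206 + 144 = 350°
square ↑ +90°: 350 + 90 = 440 → 440 − 360 = 80°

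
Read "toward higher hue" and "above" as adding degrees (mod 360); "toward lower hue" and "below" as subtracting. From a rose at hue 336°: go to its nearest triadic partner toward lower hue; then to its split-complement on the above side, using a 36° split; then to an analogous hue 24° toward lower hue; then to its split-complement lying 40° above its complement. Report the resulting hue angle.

336 − 120 = 216°   (triadic ↓)
216 + 216 = 432 → 432 − 360 = 72°   (split-comp 36° ↑)
72 − 24 = 48°   (analog 24° ↓)
48 + 220 = 268°   (split-comp 40° ↑)

268°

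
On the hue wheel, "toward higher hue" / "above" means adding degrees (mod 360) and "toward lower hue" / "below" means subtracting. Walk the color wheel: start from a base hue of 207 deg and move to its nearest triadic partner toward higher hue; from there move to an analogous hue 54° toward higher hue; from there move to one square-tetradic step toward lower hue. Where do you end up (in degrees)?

207 + 120 = 327°   (triadic ↑)
327 + 54 = 381 → 381 − 360 = 21°   (analog 54° ↑)
21 − 90 = -69 → -69 + 360 = 291°   (square ↓)

291°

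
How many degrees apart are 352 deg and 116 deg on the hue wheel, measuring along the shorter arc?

124°

|352 − 116| = 236.
The shorter arc is 360 − 236 = 124°.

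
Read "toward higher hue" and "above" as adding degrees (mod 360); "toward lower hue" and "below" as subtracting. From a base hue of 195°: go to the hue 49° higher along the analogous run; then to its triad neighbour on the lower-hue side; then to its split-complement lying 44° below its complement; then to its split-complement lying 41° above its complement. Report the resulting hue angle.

195 + 49 = 244°   (analog 49° ↑)
244 − 120 = 124°   (triadic ↓)
124 + 136 = 260°   (split-comp 44° ↓)
260 + 221 = 481 → 481 − 360 = 121°   (split-comp 41° ↑)

121°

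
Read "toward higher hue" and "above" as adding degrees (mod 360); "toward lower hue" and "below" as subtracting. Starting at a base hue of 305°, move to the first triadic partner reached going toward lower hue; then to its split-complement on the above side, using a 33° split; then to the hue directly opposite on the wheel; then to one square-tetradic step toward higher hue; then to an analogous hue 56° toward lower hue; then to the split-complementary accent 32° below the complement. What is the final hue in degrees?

305 − 120 = 185°   (triadic ↓)
185 + 213 = 398 → 398 − 360 = 38°   (split-comp 33° ↑)
38 + 180 = 218°   (complement)
218 + 90 = 308°   (square ↑)
308 − 56 = 252°   (analog 56° ↓)
252 + 148 = 400 → 400 − 360 = 40°   (split-comp 32° ↓)

40°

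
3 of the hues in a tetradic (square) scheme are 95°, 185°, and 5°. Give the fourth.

A square tetradic scheme places four hues every 90°.
The full set through 5° is {5°, 95°, 185°, 275°}.
Given {5°, 95°, 185°}, the missing hue is 275°.

275°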